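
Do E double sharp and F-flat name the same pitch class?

No

E## is pitch class 6; Fb is pitch class 4.
The pitch classes differ (6 vs. 4), so they are not enharmonic equivalents.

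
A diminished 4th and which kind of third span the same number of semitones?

A diminished fourth spans 4 semitones.
A third spanning 4 semitones is major (the major third is 4).

major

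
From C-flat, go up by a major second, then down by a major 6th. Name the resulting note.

Fb

A major second up from Cb is Db (letter D, 2 semitones up).
A major sixth down from Db is Fb (letter F, 9 semitones down).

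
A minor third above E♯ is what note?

G#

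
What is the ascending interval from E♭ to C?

The letter names run E→C, a span of 5 letter steps, so the interval is some kind of sixth.
Eb to C is 9 semitones. A major sixth is 9, so 9 makes it major.

major sixth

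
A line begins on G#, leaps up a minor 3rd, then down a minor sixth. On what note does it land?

A minor third up from G# is B (letter B, 3 semitones up).
A minor sixth down from B is D# (letter D, 8 semitones down).

D#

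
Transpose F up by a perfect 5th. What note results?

C

F up a perfect fifth is C, so the target letter is C.
From F, a perfect fifth is 7 semitones up: C.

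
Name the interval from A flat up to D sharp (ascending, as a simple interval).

doubly augmented fourth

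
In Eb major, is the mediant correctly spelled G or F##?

G

Each scale degree takes a distinct letter name. Degree 3 of a scale on E must use the letter G.
G and F## are enharmonically the same pitch, but only G uses the letter G, so it is the correct spelling here.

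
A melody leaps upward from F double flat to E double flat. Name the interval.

Counting letters F–G–A–B–C–D–E gives a seventh.
Fbb→Ebb = 11 semitones, exactly the major seventh.

major seventh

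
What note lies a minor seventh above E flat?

Db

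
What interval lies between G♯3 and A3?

minor second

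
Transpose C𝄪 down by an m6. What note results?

A sixth below C lands on the letter E.
A minor sixth spans 8 semitones, so C## moves to pitch class 6. On the letter E that is E##.

E##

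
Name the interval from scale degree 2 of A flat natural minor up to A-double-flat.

diminished seventh

Scale degree 2 of Ab natural minor is Bb.
Bb up to Abb: letters B→A make it a seventh; 9 semitones makes it diminished.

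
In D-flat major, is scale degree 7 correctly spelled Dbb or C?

C

Each scale degree takes a distinct letter name. Degree 7 of a scale on D must use the letter C.
C and Dbb are enharmonically the same pitch, but only C uses the letter C, so it is the correct spelling here.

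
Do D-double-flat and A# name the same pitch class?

No

Dbb is pitch class 0; A# is pitch class 10.
The pitch classes differ (0 vs. 10), so they are not enharmonic equivalents.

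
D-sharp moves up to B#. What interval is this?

major sixth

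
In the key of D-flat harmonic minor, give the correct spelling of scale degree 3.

Fb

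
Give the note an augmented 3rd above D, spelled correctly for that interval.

A third above D lands on the letter F.
An augmented third spans 5 semitones, so D moves to pitch class 7. On the letter F that is F##.

F##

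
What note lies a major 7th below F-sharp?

A seventh below F lands on the letter G.
A major seventh spans 11 semitones, so F# moves to pitch class 7. On the letter G that is G.

G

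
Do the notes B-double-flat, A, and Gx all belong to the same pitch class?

Yes

Bbb = pitch class 9 and A = pitch class 9 and G## = pitch class 9 — the same pitch class, so they are enharmonic equivalents.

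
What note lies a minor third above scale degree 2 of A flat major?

Db

Scale degree 2 of Ab major is Bb.
A minor third (3 semitones) above Bb lands on the letter D, giving Db.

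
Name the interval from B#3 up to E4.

diminished fourth

Counting letters B–C–D–E gives a fourth.
B#→E = 4 semitones, 1 narrower than the perfect fourth (5), so diminished.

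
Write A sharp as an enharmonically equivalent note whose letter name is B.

Bb

A# is pitch class 10. The letter B alone is pitch class 11.
To reach pitch class 10 from B requires an offset of -1 semitone, i.e. flat: Bb.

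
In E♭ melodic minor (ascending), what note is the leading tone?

The Eb melodic minor (ascending) scale runs Eb F Gb Ab Bb C D.
Degree 7 is D.

D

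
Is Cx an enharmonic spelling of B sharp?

Two spellings are enharmonically equivalent only if they share a pitch class.
Here C## → 2, B# → 0; 0 ≠ 2, so they are not.

No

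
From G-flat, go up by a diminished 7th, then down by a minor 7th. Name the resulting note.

A diminished seventh up from Gb is Fbb (letter F, 9 semitones up).
A minor seventh down from Fbb is Gbb (letter G, 10 semitones down).

Gbb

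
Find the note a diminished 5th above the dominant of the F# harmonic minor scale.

G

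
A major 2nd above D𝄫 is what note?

A second above D lands on the letter E.
A major second spans 2 semitones, so Dbb moves to pitch class 2. On the letter E that is Ebb.

Ebb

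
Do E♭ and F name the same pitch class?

Two spellings are enharmonically equivalent only if they share a pitch class.
Here Eb → 3, F → 5; 3 ≠ 5, so they are not.

No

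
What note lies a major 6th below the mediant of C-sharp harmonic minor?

The mediant of C# harmonic minor is E.
A major sixth (9 semitones) below E lands on the letter G, giving G.

G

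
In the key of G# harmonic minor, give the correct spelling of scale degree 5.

Degree 5 takes the letter 4 steps above G, which is D.
In harmonic minor, degree 5 sits 7 semitones above the tonic. G# + 7 semitones is pitch class 3, spelled on D as D#.

D#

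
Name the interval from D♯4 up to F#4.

minor third

Counting letters D–E–F gives a third.
D#→F# = 3 semitones, 1 narrower than the major third (4), so minor.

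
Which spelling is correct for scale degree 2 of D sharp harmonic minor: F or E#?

E#

Each scale degree takes a distinct letter name. Degree 2 of a scale on D must use the letter E.
E# and F are enharmonically the same pitch, but only E# uses the letter E, so it is the correct spelling here.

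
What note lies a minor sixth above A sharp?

F#

A up a major sixth is F#, so the target letter is F.
From A#, a minor sixth is 8 semitones up: F#.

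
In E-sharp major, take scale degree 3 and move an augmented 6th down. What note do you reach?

B

Scale degree 3 of E# major is G##.
An augmented sixth (10 semitones) below G## lands on the letter B, giving B.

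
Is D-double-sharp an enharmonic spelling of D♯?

Two spellings are enharmonically equivalent only if they share a pitch class.
Here D## → 4, D# → 3; 3 ≠ 4, so they are not.

No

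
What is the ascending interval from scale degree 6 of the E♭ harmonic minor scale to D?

augmented second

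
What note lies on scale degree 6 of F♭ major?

Degree 6 takes the letter 5 steps above F, which is D.
In major, degree 6 sits 9 semitones above the tonic. Fb + 9 semitones is pitch class 1, spelled on D as Db.

Db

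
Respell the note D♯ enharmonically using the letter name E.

Eb

D# is pitch class 3. The letter E alone is pitch class 4.
To reach pitch class 3 from E requires an offset of -1 semitone, i.e. flat: Eb.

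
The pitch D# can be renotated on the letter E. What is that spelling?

D# is pitch class 3. The letter E alone is pitch class 4.
To reach pitch class 3 from E requires an offset of -1 semitone, i.e. flat: Eb.

Eb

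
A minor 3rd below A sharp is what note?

F##

A third below A lands on the letter F.
A minor third spans 3 semitones, so A# moves to pitch class 7. On the letter F that is F##.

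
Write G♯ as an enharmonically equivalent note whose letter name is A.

Plain A sits 1 semitone above G#, so on the letter A the same pitch needs a flat: Ab.

Ab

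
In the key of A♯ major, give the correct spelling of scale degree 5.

Degree 5 takes the letter 4 steps above A, which is E.
In major, degree 5 sits 7 semitones above the tonic. A# + 7 semitones is pitch class 5, spelled on E as E#.

E#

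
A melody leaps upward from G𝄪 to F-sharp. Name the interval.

Counting letters G–A–B–C–D–E–F gives a seventh.
G##→F# = 9 semitones, 2 narrower than the major seventh (11), so diminished.

diminished seventh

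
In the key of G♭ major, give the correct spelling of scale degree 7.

F

Degree 7 takes the letter 6 steps above G, which is F.
In major, degree 7 sits 11 semitones above the tonic. Gb + 11 semitones is pitch class 5, spelled on F as F.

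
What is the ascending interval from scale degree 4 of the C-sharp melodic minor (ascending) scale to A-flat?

diminished third

Scale degree 4 of C# melodic minor (ascending) is F#.
F# up to Ab: letters F→A make it a third; 2 semitones makes it diminished.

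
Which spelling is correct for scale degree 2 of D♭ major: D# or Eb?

Each scale degree takes a distinct letter name. Degree 2 of a scale on D must use the letter E.
Eb and D# are enharmonically the same pitch, but only Eb uses the letter E, so it is the correct spelling here.

Eb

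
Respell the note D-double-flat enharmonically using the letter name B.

B#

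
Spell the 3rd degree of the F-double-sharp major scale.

A##

The F## major scale runs F## G## A## B# C## D## E##.
Degree 3 is A##.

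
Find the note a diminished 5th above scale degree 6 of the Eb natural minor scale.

Gbb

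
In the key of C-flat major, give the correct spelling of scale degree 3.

Eb

Degree 3 takes the letter 2 steps above C, which is E.
In major, degree 3 sits 4 semitones above the tonic. Cb + 4 semitones is pitch class 3, spelled on E as Eb.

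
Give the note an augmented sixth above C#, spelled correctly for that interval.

A sixth above C lands on the letter A.
An augmented sixth spans 10 semitones, so C# moves to pitch class 11. On the letter A that is A##.

A##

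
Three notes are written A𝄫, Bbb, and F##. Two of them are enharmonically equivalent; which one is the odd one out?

In 12-tone equal temperament, enharmonic equivalents share a pitch class. Abb is pitch class 7; Bbb is pitch class 9; F## is pitch class 7.
Abb and F## share pitch class 7, while Bbb is pitch class 9.

Bbb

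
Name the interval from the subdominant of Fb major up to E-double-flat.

The subdominant of Fb major is Bbb.
Bbb up to Ebb: letters B→E make it a fourth; 5 semitones makes it perfect.

perfect fourth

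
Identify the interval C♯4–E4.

minor third

Counting letters C–D–E gives a third.
C#→E = 3 semitones, 1 narrower than the major third (4), so minor.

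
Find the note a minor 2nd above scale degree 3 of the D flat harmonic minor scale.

Gbb

Scale degree 3 of Db harmonic minor is Fb.
A minor second (1 semitone) above Fb lands on the letter G, giving Gbb.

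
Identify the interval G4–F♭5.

Counting letters G–A–B–C–D–E–F gives a seventh.
G→Fb = 9 semitones, 2 narrower than the major seventh (11), so diminished.

diminished seventh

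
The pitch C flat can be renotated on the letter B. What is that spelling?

B

Cb is pitch class 11. The letter B alone is pitch class 11.
Pitch class 11 on B needs no accidental: B.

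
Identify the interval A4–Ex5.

doubly augmented fifth

The letter names run A→E, a span of 4 letter steps, so the interval is some kind of fifth.
A to E## is 9 semitones. A perfect fifth is 7, so 9 makes it doubly augmented.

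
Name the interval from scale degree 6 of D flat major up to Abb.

diminished seventh

Scale degree 6 of Db major is Bb.
Bb up to Abb: letters B→A make it a seventh; 9 semitones makes it diminished.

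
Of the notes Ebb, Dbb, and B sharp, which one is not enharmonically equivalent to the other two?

Ebb

In 12-tone equal temperament, enharmonic equivalents share a pitch class. Ebb is pitch class 2; Dbb is pitch class 0; B# is pitch class 0.
Dbb and B# share pitch class 0, while Ebb is pitch class 2.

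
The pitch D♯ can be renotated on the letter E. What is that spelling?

Plain E sits 1 semitone above D#, so on the letter E the same pitch needs a flat: Eb.

Eb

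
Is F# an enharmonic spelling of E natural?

Two spellings are enharmonically equivalent only if they share a pitch class.
Here F# → 6, E → 4; 4 ≠ 6, so they are not.

No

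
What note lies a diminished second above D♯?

Eb

D up a major second is E, so the target letter is E.
From D#, a diminished second is 0 semitones up: Eb.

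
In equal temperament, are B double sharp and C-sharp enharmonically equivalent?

Yes

B## is pitch class 1; C# is pitch class 1.
All spellings map to pitch class 1, so they are enharmonically equivalent.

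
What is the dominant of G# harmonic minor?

D#

The G# harmonic minor scale runs G# A# B C# D# E F##.
Degree 5 is D#.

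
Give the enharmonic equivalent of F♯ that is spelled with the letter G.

Plain G sits 1 semitone above F#, so on the letter G the same pitch needs a flat: Gb.

Gb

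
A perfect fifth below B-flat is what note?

A fifth below B lands on the letter E.
A perfect fifth spans 7 semitones, so Bb moves to pitch class 3. On the letter E that is Eb.

Eb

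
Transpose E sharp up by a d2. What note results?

F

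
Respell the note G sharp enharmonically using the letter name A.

Ab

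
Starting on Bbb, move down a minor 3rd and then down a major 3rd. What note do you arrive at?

Ebb

A minor third down from Bbb is Gb (letter G, 3 semitones down).
A major third down from Gb is Ebb (letter E, 4 semitones down).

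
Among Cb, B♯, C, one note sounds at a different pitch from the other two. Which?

Cb

In 12-tone equal temperament, enharmonic equivalents share a pitch class. Cb is pitch class 11; B# is pitch class 0; C is pitch class 0.
B# and C share pitch class 0, while Cb is pitch class 11.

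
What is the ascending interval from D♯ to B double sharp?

augmented sixth

The letter names run D→B, a span of 5 letter steps, so the interval is some kind of sixth.
D# to B## is 10 semitones. A major sixth is 9, so 10 makes it augmented.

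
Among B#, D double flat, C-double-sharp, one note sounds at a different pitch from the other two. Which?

C##

In 12-tone equal temperament, enharmonic equivalents share a pitch class. B# is pitch class 0; Dbb is pitch class 0; C## is pitch class 2.
B# and Dbb share pitch class 0, while C## is pitch class 2.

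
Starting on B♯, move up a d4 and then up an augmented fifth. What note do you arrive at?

A diminished fourth up from B# is E (letter E, 4 semitones up).
An augmented fifth up from E is B# (letter B, 8 semitones up).

B#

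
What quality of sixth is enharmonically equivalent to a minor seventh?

augmented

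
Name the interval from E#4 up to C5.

diminished sixth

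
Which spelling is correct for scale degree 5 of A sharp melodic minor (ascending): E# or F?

E#

Each scale degree takes a distinct letter name. Degree 5 of a scale on A must use the letter E.
E# and F are enharmonically the same pitch, but only E# uses the letter E, so it is the correct spelling here.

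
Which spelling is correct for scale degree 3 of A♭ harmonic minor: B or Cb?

Each scale degree takes a distinct letter name. Degree 3 of a scale on A must use the letter C.
Cb and B are enharmonically the same pitch, but only Cb uses the letter C, so it is the correct spelling here.

Cb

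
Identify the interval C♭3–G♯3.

doubly augmented fifth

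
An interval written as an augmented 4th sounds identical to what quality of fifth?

diminished

An augmented fourth spans 6 semitones.
A fifth spanning 6 semitones is diminished (the perfect fifth is 7).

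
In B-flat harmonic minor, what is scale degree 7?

The Bb harmonic minor scale runs Bb C Db Eb F Gb A.
Degree 7 is A.

A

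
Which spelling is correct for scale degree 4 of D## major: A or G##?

Each scale degree takes a distinct letter name. Degree 4 of a scale on D must use the letter G.
G## and A are enharmonically the same pitch, but only G## uses the letter G, so it is the correct spelling here.

G##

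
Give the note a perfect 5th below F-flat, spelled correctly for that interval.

F down a perfect fifth is Bb, so the target letter is B.
From Fb, a perfect fifth is 7 semitones down: Bbb.

Bbb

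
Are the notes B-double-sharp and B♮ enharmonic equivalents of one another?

No

Two spellings are enharmonically equivalent only if they share a pitch class.
Here B## → 1, B → 11; 1 ≠ 11, so they are not.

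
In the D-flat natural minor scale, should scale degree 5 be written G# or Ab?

Each scale degree takes a distinct letter name. Degree 5 of a scale on D must use the letter A.
Ab and G# are enharmonically the same pitch, but only Ab uses the letter A, so it is the correct spelling here.

Ab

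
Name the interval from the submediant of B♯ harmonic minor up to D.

diminished fifth

The submediant of B# harmonic minor is G#.
G# up to D: letters G→D make it a fifth; 6 semitones makes it diminished.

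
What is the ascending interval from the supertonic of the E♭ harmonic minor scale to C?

The supertonic of Eb harmonic minor is F.
F up to C: letters F→C make it a fifth; 7 semitones makes it perfect.

perfect fifth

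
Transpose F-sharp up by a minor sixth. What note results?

D

A sixth above F lands on the letter D.
A minor sixth spans 8 semitones, so F# moves to pitch class 2. On the letter D that is D.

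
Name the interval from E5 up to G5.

minor third

The letter names run E→G, a span of 2 letter steps, so the interval is some kind of third.
E to G is 3 semitones. A major third is 4, so 3 makes it minor.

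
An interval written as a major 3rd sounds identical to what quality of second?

A major third spans 4 semitones.
A second spanning 4 semitones is doubly augmented (the major second is 2).

doubly augmented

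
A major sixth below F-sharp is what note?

A

A sixth below F lands on the letter A.
A major sixth spans 9 semitones, so F# moves to pitch class 9. On the letter A that is A.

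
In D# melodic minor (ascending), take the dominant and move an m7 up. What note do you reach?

The dominant of D# melodic minor (ascending) is A#.
A minor seventh (10 semitones) above A# lands on the letter G, giving G#.

G#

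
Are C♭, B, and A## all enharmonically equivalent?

Cb is pitch class 11; B is pitch class 11; A## is pitch class 11.
All spellings map to pitch class 11, so they are enharmonically equivalent.

Yes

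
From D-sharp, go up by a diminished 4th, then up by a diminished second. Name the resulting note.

Abb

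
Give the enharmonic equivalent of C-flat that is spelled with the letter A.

A##

Cb is pitch class 11. The letter A alone is pitch class 9.
To reach pitch class 11 from A requires an offset of +2 semitones, i.e. double sharp: A##.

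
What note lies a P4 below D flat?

Ab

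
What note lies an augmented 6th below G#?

G down a major sixth is Bb, so the target letter is B.
From G#, an augmented sixth is 10 semitones down: Bb.

Bb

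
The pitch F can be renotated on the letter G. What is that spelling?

Plain G sits 2 semitones above F, so on the letter G the same pitch needs a double flat: Gbb.

Gbb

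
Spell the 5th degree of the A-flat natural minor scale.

Eb

The Ab natural minor scale runs Ab Bb Cb Db Eb Fb Gb.
Degree 5 is Eb.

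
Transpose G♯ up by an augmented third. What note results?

B##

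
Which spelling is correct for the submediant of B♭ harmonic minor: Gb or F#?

Each scale degree takes a distinct letter name. Degree 6 of a scale on B must use the letter G.
Gb and F# are enharmonically the same pitch, but only Gb uses the letter G, so it is the correct spelling here.

Gb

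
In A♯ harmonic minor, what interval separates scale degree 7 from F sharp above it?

diminished seventh

Scale degree 7 of A# harmonic minor is G##.
G## up to F#: letters G→F make it a seventh; 9 semitones makes it diminished.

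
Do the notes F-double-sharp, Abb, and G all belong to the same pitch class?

Yes

F## = pitch class 7 and Abb = pitch class 7 and G = pitch class 7 — the same pitch class, so they are enharmonic equivalents.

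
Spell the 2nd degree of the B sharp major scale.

Degree 2 takes the letter 1 step above B, which is C.
In major, degree 2 sits 2 semitones above the tonic. B# + 2 semitones is pitch class 2, spelled on C as C##.

C##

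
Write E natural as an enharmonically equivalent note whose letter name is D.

Plain D sits 2 semitones below E, so on the letter D the same pitch needs a double sharp: D##.

D##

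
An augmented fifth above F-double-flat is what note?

A fifth above F lands on the letter C.
An augmented fifth spans 8 semitones, so Fbb moves to pitch class 11. On the letter C that is Cb.

Cb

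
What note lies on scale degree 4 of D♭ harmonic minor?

Gb

Degree 4 takes the letter 3 steps above D, which is G.
In harmonic minor, degree 4 sits 5 semitones above the tonic. Db + 5 semitones is pitch class 6, spelled on G as Gb.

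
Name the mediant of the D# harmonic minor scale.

The D# harmonic minor scale runs D# E# F# G# A# B C##.
Degree 3 is F#.

F#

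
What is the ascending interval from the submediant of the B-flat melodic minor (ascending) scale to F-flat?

diminished seventh

The submediant of Bb melodic minor (ascending) is G.
G up to Fb: letters G→F make it a seventh; 9 semitones makes it diminished.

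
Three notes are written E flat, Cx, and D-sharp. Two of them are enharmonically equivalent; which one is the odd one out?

In 12-tone equal temperament, enharmonic equivalents share a pitch class. Eb is pitch class 3; C## is pitch class 2; D# is pitch class 3.
Eb and D# share pitch class 3, while C## is pitch class 2.

C##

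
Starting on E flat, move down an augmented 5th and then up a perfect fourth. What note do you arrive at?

An augmented fifth down from Eb is Abb (letter A, 8 semitones down).
A perfect fourth up from Abb is Dbb (letter D, 5 semitones up).

Dbb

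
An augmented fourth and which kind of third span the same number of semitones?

doubly augmented

An augmented fourth spans 6 semitones.
A third spanning 6 semitones is doubly augmented (the major third is 4).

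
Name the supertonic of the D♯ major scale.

The D# major scale runs D# E# F## G# A# B# C##.
Degree 2 is E#.

E#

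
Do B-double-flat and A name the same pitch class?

Bbb = pitch class 9 and A = pitch class 9 — the same pitch class, so they are enharmonic equivalents.

Yes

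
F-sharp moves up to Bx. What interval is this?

doubly augmented fourth

The letter names run F→B, a span of 3 letter steps, so the interval is some kind of fourth.
F# to B## is 7 semitones. A perfect fourth is 5, so 7 makes it doubly augmented.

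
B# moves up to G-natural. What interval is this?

diminished sixth

Counting letters B–C–D–E–F–G gives a sixth.
B#→G = 7 semitones, 2 narrower than the major sixth (9), so diminished.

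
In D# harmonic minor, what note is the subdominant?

G#

The D# harmonic minor scale runs D# E# F# G# A# B C##.
Degree 4 is G#.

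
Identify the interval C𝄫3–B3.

The letter names run C→B, a span of 6 letter steps, so the interval is some kind of seventh.
Cbb to B is 13 semitones. A major seventh is 11, so 13 makes it doubly augmented.

doubly augmented seventh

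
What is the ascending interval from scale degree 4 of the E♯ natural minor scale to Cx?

major third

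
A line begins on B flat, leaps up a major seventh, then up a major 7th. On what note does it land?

A major seventh up from Bb is A (letter A, 11 semitones up).
A major seventh up from A is G# (letter G, 11 semitones up).

G#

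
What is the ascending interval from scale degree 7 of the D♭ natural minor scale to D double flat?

minor second

Scale degree 7 of Db natural minor is Cb.
Cb up to Dbb: letters C→D make it a second; 1 semitone makes it minor.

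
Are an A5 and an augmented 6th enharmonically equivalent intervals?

No

An augmented fifth spans 8 semitones; an augmented sixth spans 10.
The spans differ, so they are not enharmonic equivalents.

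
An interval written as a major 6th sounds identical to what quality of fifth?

A major sixth spans 9 semitones.
A fifth spanning 9 semitones is doubly augmented (the perfect fifth is 7).

doubly augmented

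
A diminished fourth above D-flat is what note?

D up a perfect fourth is G, so the target letter is G.
From Db, a diminished fourth is 4 semitones up: Gbb.

Gbb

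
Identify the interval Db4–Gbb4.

The letter names run D→G, a span of 3 letter steps, so the interval is some kind of fourth.
Db to Gbb is 4 semitones. A perfect fourth is 5, so 4 makes it diminished.

diminished fourth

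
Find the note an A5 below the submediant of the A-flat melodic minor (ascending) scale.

Bbb

The submediant of Ab melodic minor (ascending) is F.
An augmented fifth (8 semitones) below F lands on the letter B, giving Bbb.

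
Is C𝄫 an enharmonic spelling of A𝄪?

No

Two spellings are enharmonically equivalent only if they share a pitch class.
Here Cbb → 10, A## → 11; 10 ≠ 11, so they are not.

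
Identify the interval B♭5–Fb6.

Counting letters B–C–D–E–F gives a fifth.
Bb→Fb = 6 semitones, 1 narrower than the perfect fifth (7), so diminished.

diminished fifth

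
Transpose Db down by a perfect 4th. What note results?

A fourth below D lands on the letter A.
A perfect fourth spans 5 semitones, so Db moves to pitch class 8. On the letter A that is Ab.

Ab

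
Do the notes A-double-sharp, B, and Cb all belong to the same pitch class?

A## is pitch class 11; B is pitch class 11; Cb is pitch class 11.
All spellings map to pitch class 11, so they are enharmonically equivalent.

Yes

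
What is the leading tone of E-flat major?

The Eb major scale runs Eb F G Ab Bb C D.
Degree 7 is D.

D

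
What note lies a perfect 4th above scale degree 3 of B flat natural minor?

Gb

Scale degree 3 of Bb natural minor is Db.
A perfect fourth (5 semitones) above Db lands on the letter G, giving Gb.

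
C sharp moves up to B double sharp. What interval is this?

augmented seventh

Counting letters C–D–E–F–G–A–B gives a seventh.
C#→B## = 12 semitones, 1 wider than the major seventh (11), so augmented.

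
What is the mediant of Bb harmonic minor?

Degree 3 takes the letter 2 steps above B, which is D.
In harmonic minor, degree 3 sits 3 semitones above the tonic. Bb + 3 semitones is pitch class 1, spelled on D as Db.

Db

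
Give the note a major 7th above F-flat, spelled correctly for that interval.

Eb

A seventh above F lands on the letter E.
A major seventh spans 11 semitones, so Fb moves to pitch class 3. On the letter E that is Eb.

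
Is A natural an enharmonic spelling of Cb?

Two spellings are enharmonically equivalent only if they share a pitch class.
Here A → 9, Cb → 11; 9 ≠ 11, so they are not.

No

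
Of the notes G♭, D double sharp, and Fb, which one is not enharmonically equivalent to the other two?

In 12-tone equal temperament, enharmonic equivalents share a pitch class. Gb is pitch class 6; D## is pitch class 4; Fb is pitch class 4.
D## and Fb share pitch class 4, while Gb is pitch class 6.

Gb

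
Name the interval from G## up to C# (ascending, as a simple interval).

Counting letters G–A–B–C gives a fourth.
G##→C# = 4 semitones, 1 narrower than the perfect fourth (5), so diminished.

diminished fourth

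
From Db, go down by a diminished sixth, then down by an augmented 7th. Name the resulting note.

A diminished sixth down from Db is F# (letter F, 7 semitones down).
An augmented seventh down from F# is Gb (letter G, 12 semitones down).

Gb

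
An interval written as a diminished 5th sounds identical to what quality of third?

A diminished fifth spans 6 semitones.
A third spanning 6 semitones is doubly augmented (the major third is 4).

doubly augmented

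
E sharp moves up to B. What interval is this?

diminished fifth

The letter names run E→B, a span of 4 letter steps, so the interval is some kind of fifth.
E# to B is 6 semitones. A perfect fifth is 7, so 6 makes it diminished.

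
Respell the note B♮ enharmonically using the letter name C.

Cb

Plain C sits 1 semitone above B, so on the letter C the same pitch needs a flat: Cb.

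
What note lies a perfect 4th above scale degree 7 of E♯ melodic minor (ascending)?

Scale degree 7 of E# melodic minor (ascending) is D##.
A perfect fourth (5 semitones) above D## lands on the letter G, giving G##.

G##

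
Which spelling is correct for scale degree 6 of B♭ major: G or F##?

Each scale degree takes a distinct letter name. Degree 6 of a scale on B must use the letter G.
G and F## are enharmonically the same pitch, but only G uses the letter G, so it is the correct spelling here.

G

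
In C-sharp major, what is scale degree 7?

B#

Degree 7 takes the letter 6 steps above C, which is B.
In major, degree 7 sits 11 semitones above the tonic. C# + 11 semitones is pitch class 0, spelled on B as B#.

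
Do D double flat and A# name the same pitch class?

No

Dbb is pitch class 0; A# is pitch class 10.
The pitch classes differ (0 vs. 10), so they are not enharmonic equivalents.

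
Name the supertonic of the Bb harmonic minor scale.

C

The Bb harmonic minor scale runs Bb C Db Eb F Gb A.
Degree 2 is C.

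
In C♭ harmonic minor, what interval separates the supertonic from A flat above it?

The supertonic of Cb harmonic minor is Db.
Db up to Ab: letters D→A make it a fifth; 7 semitones makes it perfect.

perfect fifth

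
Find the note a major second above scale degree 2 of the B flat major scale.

D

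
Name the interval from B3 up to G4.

minor sixth

Counting letters B–C–D–E–F–G gives a sixth.
B→G = 8 semitones, 1 narrower than the major sixth (9), so minor.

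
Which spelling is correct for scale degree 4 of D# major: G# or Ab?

G#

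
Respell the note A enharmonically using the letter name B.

A is pitch class 9. The letter B alone is pitch class 11.
To reach pitch class 9 from B requires an offset of -2 semitones, i.e. double flat: Bbb.

Bbb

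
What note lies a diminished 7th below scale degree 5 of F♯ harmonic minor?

D##

Scale degree 5 of F# harmonic minor is C#.
A diminished seventh (9 semitones) below C# lands on the letter D, giving D##.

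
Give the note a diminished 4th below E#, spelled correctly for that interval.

E down a perfect fourth is B, so the target letter is B.
From E#, a diminished fourth is 4 semitones down: B##.

B##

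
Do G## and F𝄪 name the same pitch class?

No

Two spellings are enharmonically equivalent only if they share a pitch class.
Here G## → 9, F## → 7; 7 ≠ 9, so they are not.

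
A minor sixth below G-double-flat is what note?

G down a major sixth is Bb, so the target letter is B.
From Gbb, a minor sixth is 8 semitones down: Bbb.

Bbb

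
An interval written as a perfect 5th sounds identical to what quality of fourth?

doubly augmented

A perfect fifth spans 7 semitones.
A fourth spanning 7 semitones is doubly augmented (the perfect fourth is 5).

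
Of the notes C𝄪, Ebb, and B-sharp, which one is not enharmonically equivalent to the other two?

In 12-tone equal temperament, enharmonic equivalents share a pitch class. C## is pitch class 2; Ebb is pitch class 2; B# is pitch class 0.
C## and Ebb share pitch class 2, while B# is pitch class 0.

B#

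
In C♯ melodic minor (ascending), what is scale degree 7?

The C# melodic minor (ascending) scale runs C# D# E F# G# A# B#.
Degree 7 is B#.

B#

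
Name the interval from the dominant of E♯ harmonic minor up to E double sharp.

augmented fourth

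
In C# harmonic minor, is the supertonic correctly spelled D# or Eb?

Each scale degree takes a distinct letter name. Degree 2 of a scale on C must use the letter D.
D# and Eb are enharmonically the same pitch, but only D# uses the letter D, so it is the correct spelling here.

D#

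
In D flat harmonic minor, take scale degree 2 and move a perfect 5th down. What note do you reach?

Scale degree 2 of Db harmonic minor is Eb.
A perfect fifth (7 semitones) below Eb lands on the letter A, giving Ab.

Ab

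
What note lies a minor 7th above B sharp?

A seventh above B lands on the letter A.
A minor seventh spans 10 semitones, so B# moves to pitch class 10. On the letter A that is A#.

A#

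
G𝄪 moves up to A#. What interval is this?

minor second

Counting letters G–A gives a second.
G##→A# = 1 semitone, 1 narrower than the major second (2), so minor.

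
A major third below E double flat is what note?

Cbb

E down a major third is C, so the target letter is C.
From Ebb, a major third is 4 semitones down: Cbb.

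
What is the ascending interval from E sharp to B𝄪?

The letter names run E→B, a span of 4 letter steps, so the interval is some kind of fifth.
E# to B## is 8 semitones. A perfect fifth is 7, so 8 makes it augmented.

augmented fifth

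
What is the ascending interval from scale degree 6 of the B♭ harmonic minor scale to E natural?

augmented sixth

Scale degree 6 of Bb harmonic minor is Gb.
Gb up to E: letters G→E make it a sixth; 10 semitones makes it augmented.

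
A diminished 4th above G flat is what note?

A fourth above G lands on the letter C.
A diminished fourth spans 4 semitones, so Gb moves to pitch class 10. On the letter C that is Cbb.

Cbb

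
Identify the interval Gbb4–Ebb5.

major sixth

Counting letters G–A–B–C–D–E gives a sixth.
Gbb→Ebb = 9 semitones, exactly the major sixth.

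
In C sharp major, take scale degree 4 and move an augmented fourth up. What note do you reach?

B#

Scale degree 4 of C# major is F#.
An augmented fourth (6 semitones) above F# lands on the letter B, giving B#.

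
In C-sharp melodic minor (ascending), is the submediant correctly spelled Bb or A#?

A#

Each scale degree takes a distinct letter name. Degree 6 of a scale on C must use the letter A.
A# and Bb are enharmonically the same pitch, but only A# uses the letter A, so it is the correct spelling here.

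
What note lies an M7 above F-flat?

A seventh above F lands on the letter E.
A major seventh spans 11 semitones, so Fb moves to pitch class 3. On the letter E that is Eb.

Eb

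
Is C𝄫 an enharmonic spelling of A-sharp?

Yes

Cbb is pitch class 10; A# is pitch class 10.
All spellings map to pitch class 10, so they are enharmonically equivalent.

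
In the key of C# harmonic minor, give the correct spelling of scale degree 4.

F#

The C# harmonic minor scale runs C# D# E F# G# A B#.
Degree 4 is F#.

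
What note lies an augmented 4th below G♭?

Dbb

A fourth below G lands on the letter D.
An augmented fourth spans 6 semitones, so Gb moves to pitch class 0. On the letter D that is Dbb.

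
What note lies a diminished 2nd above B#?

C

A second above B lands on the letter C.
A diminished second spans 0 semitones, so B# moves to pitch class 0. On the letter C that is C.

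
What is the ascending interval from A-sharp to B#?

The letter names run A→B, a span of 1 letter step, so the interval is some kind of second.
A# to B# is 2 semitones. A major second is 2, so 2 makes it major.

major second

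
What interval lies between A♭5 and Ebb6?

diminished fifth

Counting letters A–B–C–D–E gives a fifth.
Ab→Ebb = 6 semitones, 1 narrower than the perfect fifth (7), so diminished.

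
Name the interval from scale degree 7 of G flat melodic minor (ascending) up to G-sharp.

Scale degree 7 of Gb melodic minor (ascending) is F.
F up to G#: letters F→G make it a second; 3 semitones makes it augmented.

augmented second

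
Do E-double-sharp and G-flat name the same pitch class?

Yes

E## = pitch class 6 and Gb = pitch class 6 — the same pitch class, so they are enharmonic equivalents.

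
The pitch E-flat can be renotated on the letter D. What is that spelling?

Eb is pitch class 3. The letter D alone is pitch class 2.
To reach pitch class 3 from D requires an offset of +1 semitone, i.e. sharp: D#.

D#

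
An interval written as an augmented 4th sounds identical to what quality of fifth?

An augmented fourth spans 6 semitones.
A fifth spanning 6 semitones is diminished (the perfect fifth is 7).

diminished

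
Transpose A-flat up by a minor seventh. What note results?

A up a major seventh is G#, so the target letter is G.
From Ab, a minor seventh is 10 semitones up: Gb.

Gb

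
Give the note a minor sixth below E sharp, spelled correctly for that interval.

G##

E down a major sixth is G, so the target letter is G.
From E#, a minor sixth is 8 semitones down: G##.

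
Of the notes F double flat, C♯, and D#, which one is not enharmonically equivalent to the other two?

In 12-tone equal temperament, enharmonic equivalents share a pitch class. Fbb is pitch class 3; C# is pitch class 1; D# is pitch class 3.
Fbb and D# share pitch class 3, while C# is pitch class 1.

C#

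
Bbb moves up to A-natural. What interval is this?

augmented seventh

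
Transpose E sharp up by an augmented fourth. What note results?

E up a perfect fourth is A, so the target letter is A.
From E#, an augmented fourth is 6 semitones up: A##.

A##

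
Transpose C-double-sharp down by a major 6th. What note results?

E#

C down a major sixth is Eb, so the target letter is E.
From C##, a major sixth is 9 semitones down: E#.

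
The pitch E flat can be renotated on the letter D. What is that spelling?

D#

Eb is pitch class 3. The letter D alone is pitch class 2.
To reach pitch class 3 from D requires an offset of +1 semitone, i.e. sharp: D#.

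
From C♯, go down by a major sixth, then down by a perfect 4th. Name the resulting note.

B

A major sixth down from C# is E (letter E, 9 semitones down).
A perfect fourth down from E is B (letter B, 5 semitones down).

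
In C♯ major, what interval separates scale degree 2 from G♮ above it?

Scale degree 2 of C# major is D#.
D# up to G: letters D→G make it a fourth; 4 semitones makes it diminished.

diminished fourth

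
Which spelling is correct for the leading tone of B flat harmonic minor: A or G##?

A

Each scale degree takes a distinct letter name. Degree 7 of a scale on B must use the letter A.
A and G## are enharmonically the same pitch, but only A uses the letter A, so it is the correct spelling here.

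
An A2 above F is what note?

A second above F lands on the letter G.
An augmented second spans 3 semitones, so F moves to pitch class 8. On the letter G that is G#.

G#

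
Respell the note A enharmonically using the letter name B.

Bbb

A is pitch class 9. The letter B alone is pitch class 11.
To reach pitch class 9 from B requires an offset of -2 semitones, i.e. double flat: Bbb.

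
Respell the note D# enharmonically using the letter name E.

D# is pitch class 3. The letter E alone is pitch class 4.
To reach pitch class 3 from E requires an offset of -1 semitone, i.e. flat: Eb.

Eb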